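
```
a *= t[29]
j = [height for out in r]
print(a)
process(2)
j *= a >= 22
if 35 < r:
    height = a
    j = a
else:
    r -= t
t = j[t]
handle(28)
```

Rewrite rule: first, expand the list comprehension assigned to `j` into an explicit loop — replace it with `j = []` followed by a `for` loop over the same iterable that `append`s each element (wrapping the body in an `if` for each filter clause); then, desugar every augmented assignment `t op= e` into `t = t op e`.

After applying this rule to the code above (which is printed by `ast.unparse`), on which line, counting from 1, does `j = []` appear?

2

Transformed code:
a = a * t[29]
j = []
for out in r:
    j.append(height)
print(a)
process(2)
j = j * (a >= 22)
if 35 < r:
    height = a
    j = a
else:
    r = r - t
t = j[t]
handle(28)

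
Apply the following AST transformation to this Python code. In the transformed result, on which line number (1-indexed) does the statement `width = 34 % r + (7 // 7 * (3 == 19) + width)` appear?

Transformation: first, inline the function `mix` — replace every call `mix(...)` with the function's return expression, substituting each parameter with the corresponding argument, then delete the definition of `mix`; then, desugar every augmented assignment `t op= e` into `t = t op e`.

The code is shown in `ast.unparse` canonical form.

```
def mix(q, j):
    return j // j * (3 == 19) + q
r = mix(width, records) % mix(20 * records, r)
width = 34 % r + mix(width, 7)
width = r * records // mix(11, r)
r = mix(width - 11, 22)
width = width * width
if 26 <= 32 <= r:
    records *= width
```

Transformed code:
r = (records // records * (3 == 19) + width) % (r // r * (3 == 19) + 20 * records)
width = 34 % r + (7 // 7 * (3 == 19) + width)
width = r * records // (r // r * (3 == 19) + 11)
r = 22 // 22 * (3 == 19) + (width - 11)
width = width * width
if 26 <= 32 <= r:
    records = records * width

2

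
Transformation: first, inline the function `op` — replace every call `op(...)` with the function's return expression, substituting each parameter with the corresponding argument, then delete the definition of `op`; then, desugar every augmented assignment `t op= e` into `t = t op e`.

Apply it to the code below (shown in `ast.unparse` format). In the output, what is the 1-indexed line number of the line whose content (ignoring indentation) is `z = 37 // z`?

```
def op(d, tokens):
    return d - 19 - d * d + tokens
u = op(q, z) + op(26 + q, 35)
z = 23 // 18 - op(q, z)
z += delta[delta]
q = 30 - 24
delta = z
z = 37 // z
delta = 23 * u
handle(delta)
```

6

Transformed code:
u = q - 19 - q * q + z + (26 + q - 19 - (26 + q) * (26 + q) + 35)
z = 23 // 18 - (q - 19 - q * q + z)
z = z + delta[delta]
q = 30 - 24
delta = z
z = 37 // z
delta = 23 * u
handle(delta)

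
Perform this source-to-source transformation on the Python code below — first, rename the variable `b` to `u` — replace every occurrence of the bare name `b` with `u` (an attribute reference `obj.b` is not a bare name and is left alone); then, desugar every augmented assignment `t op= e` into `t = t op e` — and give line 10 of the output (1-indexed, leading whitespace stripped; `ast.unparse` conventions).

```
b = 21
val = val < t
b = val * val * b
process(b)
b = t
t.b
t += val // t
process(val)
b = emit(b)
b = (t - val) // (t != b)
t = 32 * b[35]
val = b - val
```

u = (t - val) // (t != u)

Transformed code:
u = 21
val = val < t
u = val * val * u
process(u)
u = t
t.b
t = t + val // t
process(val)
u = emit(u)
u = (t - val) // (t != u)
t = 32 * u[35]
val = u - val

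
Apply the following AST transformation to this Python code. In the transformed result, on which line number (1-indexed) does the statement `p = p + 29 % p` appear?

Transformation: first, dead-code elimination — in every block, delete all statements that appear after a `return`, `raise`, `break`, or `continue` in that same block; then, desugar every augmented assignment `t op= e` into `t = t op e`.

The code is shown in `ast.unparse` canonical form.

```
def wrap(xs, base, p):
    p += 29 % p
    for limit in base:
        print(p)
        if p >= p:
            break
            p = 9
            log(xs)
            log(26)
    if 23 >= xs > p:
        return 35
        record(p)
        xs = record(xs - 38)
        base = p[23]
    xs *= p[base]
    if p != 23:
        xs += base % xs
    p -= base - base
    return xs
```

Transformed code:
def wrap(xs, base, p):
    p = p + 29 % p
    for limit in base:
        print(p)
        if p >= p:
            break
    if 23 >= xs > p:
        return 35
    xs = xs * p[base]
    if p != 23:
        xs = xs + base % xs
    p = p - (base - base)
    return xs

2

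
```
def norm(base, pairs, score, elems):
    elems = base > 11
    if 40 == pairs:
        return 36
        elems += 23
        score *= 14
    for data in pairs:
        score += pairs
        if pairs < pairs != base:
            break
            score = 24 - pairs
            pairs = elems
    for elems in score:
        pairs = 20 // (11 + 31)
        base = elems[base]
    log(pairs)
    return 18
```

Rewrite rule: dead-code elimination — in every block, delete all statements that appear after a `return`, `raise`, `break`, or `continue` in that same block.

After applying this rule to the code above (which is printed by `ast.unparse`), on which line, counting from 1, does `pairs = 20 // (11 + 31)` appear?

Transformed code:
def norm(base, pairs, score, elems):
    elems = base > 11
    if 40 == pairs:
        return 36
    for data in pairs:
        score += pairs
        if pairs < pairs != base:
            break
    for elems in score:
        pairs = 20 // (11 + 31)
        base = elems[base]
    log(pairs)
    return 18

10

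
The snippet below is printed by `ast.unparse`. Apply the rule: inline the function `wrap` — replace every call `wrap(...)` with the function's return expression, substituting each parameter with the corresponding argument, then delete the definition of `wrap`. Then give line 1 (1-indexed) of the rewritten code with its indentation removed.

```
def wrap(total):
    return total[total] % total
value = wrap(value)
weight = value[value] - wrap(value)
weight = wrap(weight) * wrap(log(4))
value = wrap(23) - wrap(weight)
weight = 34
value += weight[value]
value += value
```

value = value[value] % value

Transformed code:
value = value[value] % value
weight = value[value] - value[value] % value
weight = weight[weight] % weight * (log(4)[log(4)] % log(4))
value = 23[23] % 23 - weight[weight] % weight
weight = 34
value += weight[value]
value += value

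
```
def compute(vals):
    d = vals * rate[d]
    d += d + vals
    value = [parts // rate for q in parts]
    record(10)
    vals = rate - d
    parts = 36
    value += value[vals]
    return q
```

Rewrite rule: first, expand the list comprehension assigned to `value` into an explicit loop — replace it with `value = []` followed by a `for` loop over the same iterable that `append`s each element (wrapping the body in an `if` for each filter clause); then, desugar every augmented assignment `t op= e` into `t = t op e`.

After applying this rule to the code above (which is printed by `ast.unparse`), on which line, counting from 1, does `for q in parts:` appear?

5

Transformed code:
def compute(vals):
    d = vals * rate[d]
    d = d + (d + vals)
    value = []
    for q in parts:
        value.append(parts // rate)
    record(10)
    vals = rate - d
    parts = 36
    value = value + value[vals]
    return q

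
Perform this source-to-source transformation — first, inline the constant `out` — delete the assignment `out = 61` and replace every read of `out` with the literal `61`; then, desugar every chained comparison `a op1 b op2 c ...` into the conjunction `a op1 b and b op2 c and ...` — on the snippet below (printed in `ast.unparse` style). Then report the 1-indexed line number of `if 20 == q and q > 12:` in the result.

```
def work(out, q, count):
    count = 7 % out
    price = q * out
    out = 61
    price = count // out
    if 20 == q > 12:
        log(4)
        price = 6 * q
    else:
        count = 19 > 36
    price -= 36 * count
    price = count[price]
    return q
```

Transformed code:
def work(out, q, count):
    count = 7 % 61
    price = q * 61
    price = count // 61
    if 20 == q and q > 12:
        log(4)
        price = 6 * q
    else:
        count = 19 > 36
    price -= 36 * count
    price = count[price]
    return q

5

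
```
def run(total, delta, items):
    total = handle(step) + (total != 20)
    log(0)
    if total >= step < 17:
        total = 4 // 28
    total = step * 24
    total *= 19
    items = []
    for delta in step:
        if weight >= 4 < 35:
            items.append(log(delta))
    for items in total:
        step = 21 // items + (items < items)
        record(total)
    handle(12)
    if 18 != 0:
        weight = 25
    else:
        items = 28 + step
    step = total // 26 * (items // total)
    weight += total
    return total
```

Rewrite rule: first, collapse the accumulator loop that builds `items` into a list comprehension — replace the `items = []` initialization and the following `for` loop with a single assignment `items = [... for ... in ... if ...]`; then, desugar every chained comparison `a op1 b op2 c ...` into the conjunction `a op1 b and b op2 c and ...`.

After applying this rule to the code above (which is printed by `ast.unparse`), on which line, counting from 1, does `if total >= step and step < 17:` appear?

4

Transformed code:
def run(total, delta, items):
    total = handle(step) + (total != 20)
    log(0)
    if total >= step and step < 17:
        total = 4 // 28
    total = step * 24
    total *= 19
    items = [log(delta) for delta in step if weight >= 4 and 4 < 35]
    for items in total:
        step = 21 // items + (items < items)
        record(total)
    handle(12)
    if 18 != 0:
        weight = 25
    else:
        items = 28 + step
    step = total // 26 * (items // total)
    weight += total
    return total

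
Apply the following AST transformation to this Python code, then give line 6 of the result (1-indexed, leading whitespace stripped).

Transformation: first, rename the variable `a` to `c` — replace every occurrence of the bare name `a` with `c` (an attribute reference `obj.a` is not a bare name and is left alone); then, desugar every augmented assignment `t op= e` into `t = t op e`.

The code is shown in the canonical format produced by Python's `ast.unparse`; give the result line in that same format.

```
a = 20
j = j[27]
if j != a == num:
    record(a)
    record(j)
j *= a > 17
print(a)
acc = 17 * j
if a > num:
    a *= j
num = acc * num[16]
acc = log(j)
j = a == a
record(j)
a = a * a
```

j = j * (c > 17)

Transformed code:
c = 20
j = j[27]
if j != c == num:
    record(c)
    record(j)
j = j * (c > 17)
print(c)
acc = 17 * j
if c > num:
    c = c * j
num = acc * num[16]
acc = log(j)
j = c == c
record(j)
c = c * c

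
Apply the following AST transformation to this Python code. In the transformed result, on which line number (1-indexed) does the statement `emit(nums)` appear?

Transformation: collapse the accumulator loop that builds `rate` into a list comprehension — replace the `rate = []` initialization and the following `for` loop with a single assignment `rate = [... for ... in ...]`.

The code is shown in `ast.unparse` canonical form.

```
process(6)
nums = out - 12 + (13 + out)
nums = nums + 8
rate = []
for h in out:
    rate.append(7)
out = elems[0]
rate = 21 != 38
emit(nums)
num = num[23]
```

7

Transformed code:
process(6)
nums = out - 12 + (13 + out)
nums = nums + 8
rate = [7 for h in out]
out = elems[0]
rate = 21 != 38
emit(nums)
num = num[23]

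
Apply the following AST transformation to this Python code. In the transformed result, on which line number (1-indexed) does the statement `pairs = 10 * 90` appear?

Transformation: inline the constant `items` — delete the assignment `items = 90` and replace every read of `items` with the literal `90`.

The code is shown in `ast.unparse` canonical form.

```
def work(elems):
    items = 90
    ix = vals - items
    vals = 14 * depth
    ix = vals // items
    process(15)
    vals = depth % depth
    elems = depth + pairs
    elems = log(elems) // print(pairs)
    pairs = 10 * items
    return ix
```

Transformed code:
def work(elems):
    ix = vals - 90
    vals = 14 * depth
    ix = vals // 90
    process(15)
    vals = depth % depth
    elems = depth + pairs
    elems = log(elems) // print(pairs)
    pairs = 10 * 90
    return ix

9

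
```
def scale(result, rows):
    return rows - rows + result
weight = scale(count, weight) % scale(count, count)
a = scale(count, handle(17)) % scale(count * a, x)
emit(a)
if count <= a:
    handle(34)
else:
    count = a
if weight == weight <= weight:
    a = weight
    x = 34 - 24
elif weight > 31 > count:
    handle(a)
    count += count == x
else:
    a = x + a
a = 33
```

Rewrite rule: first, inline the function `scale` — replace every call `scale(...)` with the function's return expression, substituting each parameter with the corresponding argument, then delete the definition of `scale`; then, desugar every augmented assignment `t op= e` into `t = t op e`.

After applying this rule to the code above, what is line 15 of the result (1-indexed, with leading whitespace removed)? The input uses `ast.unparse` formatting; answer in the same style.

Transformed code:
weight = (weight - weight + count) % (count - count + count)
a = (handle(17) - handle(17) + count) % (x - x + count * a)
emit(a)
if count <= a:
    handle(34)
else:
    count = a
if weight == weight <= weight:
    a = weight
    x = 34 - 24
elif weight > 31 > count:
    handle(a)
    count = count + (count == x)
else:
    a = x + a
a = 33

a = x + a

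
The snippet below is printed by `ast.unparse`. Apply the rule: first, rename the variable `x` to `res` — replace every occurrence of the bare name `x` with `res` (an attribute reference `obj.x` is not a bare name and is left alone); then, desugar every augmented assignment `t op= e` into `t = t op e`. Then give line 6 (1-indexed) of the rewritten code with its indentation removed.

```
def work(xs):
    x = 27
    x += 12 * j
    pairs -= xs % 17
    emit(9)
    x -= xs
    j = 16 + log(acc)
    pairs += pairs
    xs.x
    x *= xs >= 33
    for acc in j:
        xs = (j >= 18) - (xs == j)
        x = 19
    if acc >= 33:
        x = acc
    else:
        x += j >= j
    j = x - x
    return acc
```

Transformed code:
def work(xs):
    res = 27
    res = res + 12 * j
    pairs = pairs - xs % 17
    emit(9)
    res = res - xs
    j = 16 + log(acc)
    pairs = pairs + pairs
    xs.x
    res = res * (xs >= 33)
    for acc in j:
        xs = (j >= 18) - (xs == j)
        res = 19
    if acc >= 33:
        res = acc
    else:
        res = res + (j >= j)
    j = res - res
    return acc

res = res - xs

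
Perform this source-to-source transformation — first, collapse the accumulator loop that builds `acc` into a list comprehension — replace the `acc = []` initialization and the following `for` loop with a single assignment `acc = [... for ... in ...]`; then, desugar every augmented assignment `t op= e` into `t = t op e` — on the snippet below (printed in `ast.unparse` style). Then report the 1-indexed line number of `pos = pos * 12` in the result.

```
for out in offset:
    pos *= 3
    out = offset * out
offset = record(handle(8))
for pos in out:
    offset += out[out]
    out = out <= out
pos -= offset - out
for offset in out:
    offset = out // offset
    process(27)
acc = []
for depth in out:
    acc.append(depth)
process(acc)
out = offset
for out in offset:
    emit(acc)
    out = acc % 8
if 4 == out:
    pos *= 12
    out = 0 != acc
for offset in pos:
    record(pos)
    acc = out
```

Transformed code:
for out in offset:
    pos = pos * 3
    out = offset * out
offset = record(handle(8))
for pos in out:
    offset = offset + out[out]
    out = out <= out
pos = pos - (offset - out)
for offset in out:
    offset = out // offset
    process(27)
acc = [depth for depth in out]
process(acc)
out = offset
for out in offset:
    emit(acc)
    out = acc % 8
if 4 == out:
    pos = pos * 12
    out = 0 != acc
for offset in pos:
    record(pos)
    acc = out

19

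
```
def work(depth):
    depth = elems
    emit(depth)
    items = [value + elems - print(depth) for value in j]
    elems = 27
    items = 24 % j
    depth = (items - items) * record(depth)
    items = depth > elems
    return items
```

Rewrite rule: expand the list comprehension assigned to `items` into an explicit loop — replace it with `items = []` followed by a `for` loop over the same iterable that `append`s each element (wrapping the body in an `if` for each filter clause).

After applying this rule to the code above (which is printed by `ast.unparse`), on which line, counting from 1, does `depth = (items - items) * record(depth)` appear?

Transformed code:
def work(depth):
    depth = elems
    emit(depth)
    items = []
    for value in j:
        items.append(value + elems - print(depth))
    elems = 27
    items = 24 % j
    depth = (items - items) * record(depth)
    items = depth > elems
    return items

9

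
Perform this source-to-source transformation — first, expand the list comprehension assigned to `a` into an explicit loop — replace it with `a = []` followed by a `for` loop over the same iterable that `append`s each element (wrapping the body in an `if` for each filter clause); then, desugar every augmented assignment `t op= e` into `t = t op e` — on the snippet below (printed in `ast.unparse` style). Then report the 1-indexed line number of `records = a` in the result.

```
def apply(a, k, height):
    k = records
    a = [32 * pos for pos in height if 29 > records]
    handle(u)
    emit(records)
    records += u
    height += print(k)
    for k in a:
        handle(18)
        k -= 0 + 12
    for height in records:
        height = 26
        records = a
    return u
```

16

Transformed code:
def apply(a, k, height):
    k = records
    a = []
    for pos in height:
        if 29 > records:
            a.append(32 * pos)
    handle(u)
    emit(records)
    records = records + u
    height = height + print(k)
    for k in a:
        handle(18)
        k = k - (0 + 12)
    for height in records:
        height = 26
        records = a
    return u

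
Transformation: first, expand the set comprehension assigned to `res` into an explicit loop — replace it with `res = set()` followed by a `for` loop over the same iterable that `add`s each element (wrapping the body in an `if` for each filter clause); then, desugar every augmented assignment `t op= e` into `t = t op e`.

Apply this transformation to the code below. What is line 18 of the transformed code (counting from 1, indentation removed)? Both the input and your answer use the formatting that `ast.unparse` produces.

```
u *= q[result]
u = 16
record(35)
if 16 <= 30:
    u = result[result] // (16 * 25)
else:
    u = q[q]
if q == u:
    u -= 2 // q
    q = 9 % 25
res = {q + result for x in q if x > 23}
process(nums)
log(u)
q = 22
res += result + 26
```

res = res + (result + 26)

Transformed code:
u = u * q[result]
u = 16
record(35)
if 16 <= 30:
    u = result[result] // (16 * 25)
else:
    u = q[q]
if q == u:
    u = u - 2 // q
    q = 9 % 25
res = set()
for x in q:
    if x > 23:
        res.add(q + result)
process(nums)
log(u)
q = 22
res = res + (result + 26)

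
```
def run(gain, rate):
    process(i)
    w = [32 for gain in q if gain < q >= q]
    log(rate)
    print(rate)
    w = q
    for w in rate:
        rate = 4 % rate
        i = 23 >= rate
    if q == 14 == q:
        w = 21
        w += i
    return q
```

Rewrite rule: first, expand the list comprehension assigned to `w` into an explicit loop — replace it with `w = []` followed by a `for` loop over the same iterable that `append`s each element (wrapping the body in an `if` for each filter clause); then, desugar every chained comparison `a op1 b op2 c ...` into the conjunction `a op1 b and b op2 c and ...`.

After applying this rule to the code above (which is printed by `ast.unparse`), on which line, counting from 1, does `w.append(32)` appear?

6

Transformed code:
def run(gain, rate):
    process(i)
    w = []
    for gain in q:
        if gain < q and q >= q:
            w.append(32)
    log(rate)
    print(rate)
    w = q
    for w in rate:
        rate = 4 % rate
        i = 23 >= rate
    if q == 14 and 14 == q:
        w = 21
        w += i
    return q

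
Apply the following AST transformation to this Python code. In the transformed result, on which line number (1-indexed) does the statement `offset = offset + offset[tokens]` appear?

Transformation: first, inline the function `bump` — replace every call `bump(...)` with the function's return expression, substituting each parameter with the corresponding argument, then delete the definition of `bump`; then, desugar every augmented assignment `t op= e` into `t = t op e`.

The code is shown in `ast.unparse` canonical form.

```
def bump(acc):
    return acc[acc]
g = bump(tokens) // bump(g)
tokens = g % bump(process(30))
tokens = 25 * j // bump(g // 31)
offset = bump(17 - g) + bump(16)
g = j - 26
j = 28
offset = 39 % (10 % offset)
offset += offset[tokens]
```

Transformed code:
g = tokens[tokens] // g[g]
tokens = g % process(30)[process(30)]
tokens = 25 * j // (g // 31)[g // 31]
offset = (17 - g)[17 - g] + 16[16]
g = j - 26
j = 28
offset = 39 % (10 % offset)
offset = offset + offset[tokens]

8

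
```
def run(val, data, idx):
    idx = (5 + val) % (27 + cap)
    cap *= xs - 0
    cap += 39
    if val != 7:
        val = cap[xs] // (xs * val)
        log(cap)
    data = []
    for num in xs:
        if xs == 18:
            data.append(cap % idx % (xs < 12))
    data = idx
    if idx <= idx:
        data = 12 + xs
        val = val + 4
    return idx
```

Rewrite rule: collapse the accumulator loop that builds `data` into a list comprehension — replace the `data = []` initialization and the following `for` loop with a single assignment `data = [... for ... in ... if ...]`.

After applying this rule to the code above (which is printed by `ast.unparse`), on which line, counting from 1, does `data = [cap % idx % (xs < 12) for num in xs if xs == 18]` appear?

Transformed code:
def run(val, data, idx):
    idx = (5 + val) % (27 + cap)
    cap *= xs - 0
    cap += 39
    if val != 7:
        val = cap[xs] // (xs * val)
        log(cap)
    data = [cap % idx % (xs < 12) for num in xs if xs == 18]
    data = idx
    if idx <= idx:
        data = 12 + xs
        val = val + 4
    return idx

8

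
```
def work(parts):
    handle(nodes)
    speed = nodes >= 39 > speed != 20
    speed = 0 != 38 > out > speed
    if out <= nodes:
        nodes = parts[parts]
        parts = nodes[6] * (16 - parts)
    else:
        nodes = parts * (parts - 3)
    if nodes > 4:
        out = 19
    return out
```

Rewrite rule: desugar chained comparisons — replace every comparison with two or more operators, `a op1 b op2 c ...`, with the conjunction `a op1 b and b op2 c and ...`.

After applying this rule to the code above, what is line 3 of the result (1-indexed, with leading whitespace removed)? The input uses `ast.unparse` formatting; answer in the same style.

Transformed code:
def work(parts):
    handle(nodes)
    speed = nodes >= 39 and 39 > speed and (speed != 20)
    speed = 0 != 38 and 38 > out and (out > speed)
    if out <= nodes:
        nodes = parts[parts]
        parts = nodes[6] * (16 - parts)
    else:
        nodes = parts * (parts - 3)
    if nodes > 4:
        out = 19
    return out

speed = nodes >= 39 and 39 > speed and (speed != 20)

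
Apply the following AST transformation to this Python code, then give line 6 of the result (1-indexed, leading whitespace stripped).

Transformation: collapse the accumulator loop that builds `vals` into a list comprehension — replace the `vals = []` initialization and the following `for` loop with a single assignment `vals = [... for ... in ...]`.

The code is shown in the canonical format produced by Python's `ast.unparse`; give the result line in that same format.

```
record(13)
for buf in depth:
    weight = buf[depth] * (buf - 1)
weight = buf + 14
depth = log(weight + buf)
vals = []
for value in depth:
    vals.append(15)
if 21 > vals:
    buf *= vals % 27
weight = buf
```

Transformed code:
record(13)
for buf in depth:
    weight = buf[depth] * (buf - 1)
weight = buf + 14
depth = log(weight + buf)
vals = [15 for value in depth]
if 21 > vals:
    buf *= vals % 27
weight = buf

vals = [15 for value in depth]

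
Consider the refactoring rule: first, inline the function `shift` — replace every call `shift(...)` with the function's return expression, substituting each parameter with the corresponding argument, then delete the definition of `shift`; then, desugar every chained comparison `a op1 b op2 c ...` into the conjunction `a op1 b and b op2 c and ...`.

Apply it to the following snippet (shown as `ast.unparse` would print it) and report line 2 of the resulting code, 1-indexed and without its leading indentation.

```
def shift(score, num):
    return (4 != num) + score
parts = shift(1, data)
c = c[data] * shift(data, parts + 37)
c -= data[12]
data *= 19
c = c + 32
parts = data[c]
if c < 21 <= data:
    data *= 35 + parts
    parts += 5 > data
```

c = c[data] * ((4 != parts + 37) + data)

Transformed code:
parts = (4 != data) + 1
c = c[data] * ((4 != parts + 37) + data)
c -= data[12]
data *= 19
c = c + 32
parts = data[c]
if c < 21 and 21 <= data:
    data *= 35 + parts
    parts += 5 > data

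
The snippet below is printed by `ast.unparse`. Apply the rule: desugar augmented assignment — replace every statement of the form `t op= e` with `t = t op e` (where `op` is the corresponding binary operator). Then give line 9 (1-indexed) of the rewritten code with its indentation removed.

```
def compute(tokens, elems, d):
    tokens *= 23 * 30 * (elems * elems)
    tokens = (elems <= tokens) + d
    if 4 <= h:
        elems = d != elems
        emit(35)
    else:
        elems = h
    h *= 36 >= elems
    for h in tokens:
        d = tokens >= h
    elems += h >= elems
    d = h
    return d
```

h = h * (36 >= elems)

Transformed code:
def compute(tokens, elems, d):
    tokens = tokens * (23 * 30 * (elems * elems))
    tokens = (elems <= tokens) + d
    if 4 <= h:
        elems = d != elems
        emit(35)
    else:
        elems = h
    h = h * (36 >= elems)
    for h in tokens:
        d = tokens >= h
    elems = elems + (h >= elems)
    d = h
    return d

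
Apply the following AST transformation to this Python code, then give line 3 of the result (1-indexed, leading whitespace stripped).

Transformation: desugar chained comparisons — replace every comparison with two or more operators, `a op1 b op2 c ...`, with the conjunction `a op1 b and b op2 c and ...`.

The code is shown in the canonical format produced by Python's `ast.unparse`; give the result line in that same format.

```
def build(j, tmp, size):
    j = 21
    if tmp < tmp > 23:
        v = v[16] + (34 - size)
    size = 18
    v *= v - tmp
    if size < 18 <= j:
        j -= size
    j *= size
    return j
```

if tmp < tmp and tmp > 23:

Transformed code:
def build(j, tmp, size):
    j = 21
    if tmp < tmp and tmp > 23:
        v = v[16] + (34 - size)
    size = 18
    v *= v - tmp
    if size < 18 and 18 <= j:
        j -= size
    j *= size
    return j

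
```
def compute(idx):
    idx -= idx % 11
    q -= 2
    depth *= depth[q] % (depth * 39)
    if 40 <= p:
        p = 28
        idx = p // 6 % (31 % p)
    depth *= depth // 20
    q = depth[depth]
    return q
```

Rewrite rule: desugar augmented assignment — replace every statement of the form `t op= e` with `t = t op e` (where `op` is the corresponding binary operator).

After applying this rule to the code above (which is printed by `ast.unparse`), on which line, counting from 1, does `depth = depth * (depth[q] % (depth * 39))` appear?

Transformed code:
def compute(idx):
    idx = idx - idx % 11
    q = q - 2
    depth = depth * (depth[q] % (depth * 39))
    if 40 <= p:
        p = 28
        idx = p // 6 % (31 % p)
    depth = depth * (depth // 20)
    q = depth[depth]
    return q

4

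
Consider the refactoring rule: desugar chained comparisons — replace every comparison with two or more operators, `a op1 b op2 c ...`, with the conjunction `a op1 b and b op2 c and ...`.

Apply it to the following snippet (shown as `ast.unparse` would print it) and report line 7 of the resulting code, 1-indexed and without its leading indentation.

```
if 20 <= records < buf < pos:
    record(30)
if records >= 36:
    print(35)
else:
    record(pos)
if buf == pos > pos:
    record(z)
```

if buf == pos and pos > pos:

Transformed code:
if 20 <= records and records < buf and (buf < pos):
    record(30)
if records >= 36:
    print(35)
else:
    record(pos)
if buf == pos and pos > pos:
    record(z)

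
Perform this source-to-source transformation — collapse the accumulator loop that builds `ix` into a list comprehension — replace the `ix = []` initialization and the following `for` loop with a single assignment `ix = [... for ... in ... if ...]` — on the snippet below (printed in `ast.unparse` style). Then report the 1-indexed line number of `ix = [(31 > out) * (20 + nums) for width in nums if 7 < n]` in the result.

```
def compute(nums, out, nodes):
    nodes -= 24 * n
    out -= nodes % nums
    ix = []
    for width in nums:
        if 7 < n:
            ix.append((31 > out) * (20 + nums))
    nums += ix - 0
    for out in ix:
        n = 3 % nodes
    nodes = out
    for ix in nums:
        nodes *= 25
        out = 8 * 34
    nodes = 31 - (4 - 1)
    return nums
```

4

Transformed code:
def compute(nums, out, nodes):
    nodes -= 24 * n
    out -= nodes % nums
    ix = [(31 > out) * (20 + nums) for width in nums if 7 < n]
    nums += ix - 0
    for out in ix:
        n = 3 % nodes
    nodes = out
    for ix in nums:
        nodes *= 25
        out = 8 * 34
    nodes = 31 - (4 - 1)
    return nums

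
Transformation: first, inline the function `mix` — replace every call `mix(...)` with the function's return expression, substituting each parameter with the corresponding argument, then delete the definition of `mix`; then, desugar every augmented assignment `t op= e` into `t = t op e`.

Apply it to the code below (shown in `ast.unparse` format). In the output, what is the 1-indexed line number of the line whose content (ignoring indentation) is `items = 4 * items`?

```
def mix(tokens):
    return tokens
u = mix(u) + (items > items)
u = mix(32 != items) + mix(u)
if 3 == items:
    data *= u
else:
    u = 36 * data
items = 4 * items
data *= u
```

7

Transformed code:
u = u + (items > items)
u = (32 != items) + u
if 3 == items:
    data = data * u
else:
    u = 36 * data
items = 4 * items
data = data * u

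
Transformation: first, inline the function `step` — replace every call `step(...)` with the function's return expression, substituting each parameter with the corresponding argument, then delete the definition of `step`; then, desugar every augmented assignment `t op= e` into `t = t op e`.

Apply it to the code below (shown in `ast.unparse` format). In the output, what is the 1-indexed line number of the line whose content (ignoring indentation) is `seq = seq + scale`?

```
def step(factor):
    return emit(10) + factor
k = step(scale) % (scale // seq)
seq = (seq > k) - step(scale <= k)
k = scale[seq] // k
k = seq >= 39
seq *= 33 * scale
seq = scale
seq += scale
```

7

Transformed code:
k = (emit(10) + scale) % (scale // seq)
seq = (seq > k) - (emit(10) + (scale <= k))
k = scale[seq] // k
k = seq >= 39
seq = seq * (33 * scale)
seq = scale
seq = seq + scale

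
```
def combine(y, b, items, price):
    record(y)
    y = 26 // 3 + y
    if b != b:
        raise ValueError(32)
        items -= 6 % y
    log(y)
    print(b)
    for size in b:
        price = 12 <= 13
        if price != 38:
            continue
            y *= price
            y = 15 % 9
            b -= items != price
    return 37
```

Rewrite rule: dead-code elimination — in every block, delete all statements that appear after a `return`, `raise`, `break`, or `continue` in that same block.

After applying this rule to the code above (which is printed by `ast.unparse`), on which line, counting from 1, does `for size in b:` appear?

8

Transformed code:
def combine(y, b, items, price):
    record(y)
    y = 26 // 3 + y
    if b != b:
        raise ValueError(32)
    log(y)
    print(b)
    for size in b:
        price = 12 <= 13
        if price != 38:
            continue
    return 37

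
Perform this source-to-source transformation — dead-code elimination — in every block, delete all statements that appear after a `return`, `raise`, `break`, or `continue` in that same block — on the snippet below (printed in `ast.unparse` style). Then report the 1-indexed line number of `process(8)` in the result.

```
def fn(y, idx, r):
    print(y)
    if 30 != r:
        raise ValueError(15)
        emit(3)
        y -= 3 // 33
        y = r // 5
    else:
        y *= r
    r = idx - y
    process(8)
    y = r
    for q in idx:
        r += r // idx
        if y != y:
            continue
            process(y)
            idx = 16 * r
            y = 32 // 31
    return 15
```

Transformed code:
def fn(y, idx, r):
    print(y)
    if 30 != r:
        raise ValueError(15)
    else:
        y *= r
    r = idx - y
    process(8)
    y = r
    for q in idx:
        r += r // idx
        if y != y:
            continue
    return 15

8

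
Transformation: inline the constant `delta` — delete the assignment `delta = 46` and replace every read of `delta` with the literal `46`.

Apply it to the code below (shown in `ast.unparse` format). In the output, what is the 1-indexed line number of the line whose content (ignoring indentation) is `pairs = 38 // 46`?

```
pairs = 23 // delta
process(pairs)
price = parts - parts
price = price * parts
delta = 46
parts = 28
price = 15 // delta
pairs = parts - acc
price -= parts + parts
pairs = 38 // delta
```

9

Transformed code:
pairs = 23 // 46
process(pairs)
price = parts - parts
price = price * parts
parts = 28
price = 15 // 46
pairs = parts - acc
price -= parts + parts
pairs = 38 // 46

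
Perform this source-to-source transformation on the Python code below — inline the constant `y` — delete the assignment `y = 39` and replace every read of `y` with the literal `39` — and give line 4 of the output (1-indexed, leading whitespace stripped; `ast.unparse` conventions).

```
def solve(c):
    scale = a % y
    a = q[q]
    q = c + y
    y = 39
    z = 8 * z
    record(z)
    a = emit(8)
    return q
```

q = c + 39

Transformed code:
def solve(c):
    scale = a % 39
    a = q[q]
    q = c + 39
    z = 8 * z
    record(z)
    a = emit(8)
    return q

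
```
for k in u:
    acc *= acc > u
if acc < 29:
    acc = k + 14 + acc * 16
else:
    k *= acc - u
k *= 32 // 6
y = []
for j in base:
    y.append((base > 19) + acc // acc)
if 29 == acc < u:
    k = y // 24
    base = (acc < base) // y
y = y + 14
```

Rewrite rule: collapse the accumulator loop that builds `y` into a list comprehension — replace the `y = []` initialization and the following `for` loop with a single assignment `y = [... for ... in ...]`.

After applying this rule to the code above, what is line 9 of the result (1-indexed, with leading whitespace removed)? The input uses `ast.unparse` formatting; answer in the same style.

if 29 == acc < u:

Transformed code:
for k in u:
    acc *= acc > u
if acc < 29:
    acc = k + 14 + acc * 16
else:
    k *= acc - u
k *= 32 // 6
y = [(base > 19) + acc // acc for j in base]
if 29 == acc < u:
    k = y // 24
    base = (acc < base) // y
y = y + 14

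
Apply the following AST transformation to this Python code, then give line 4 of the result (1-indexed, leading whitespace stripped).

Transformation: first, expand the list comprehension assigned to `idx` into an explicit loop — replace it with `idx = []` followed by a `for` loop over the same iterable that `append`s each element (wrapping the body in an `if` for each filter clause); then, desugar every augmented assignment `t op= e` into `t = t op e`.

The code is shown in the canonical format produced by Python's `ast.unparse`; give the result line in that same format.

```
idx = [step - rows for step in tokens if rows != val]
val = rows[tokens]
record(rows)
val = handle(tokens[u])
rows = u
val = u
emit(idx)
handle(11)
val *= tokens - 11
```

idx.append(step - rows)

Transformed code:
idx = []
for step in tokens:
    if rows != val:
        idx.append(step - rows)
val = rows[tokens]
record(rows)
val = handle(tokens[u])
rows = u
val = u
emit(idx)
handle(11)
val = val * (tokens - 11)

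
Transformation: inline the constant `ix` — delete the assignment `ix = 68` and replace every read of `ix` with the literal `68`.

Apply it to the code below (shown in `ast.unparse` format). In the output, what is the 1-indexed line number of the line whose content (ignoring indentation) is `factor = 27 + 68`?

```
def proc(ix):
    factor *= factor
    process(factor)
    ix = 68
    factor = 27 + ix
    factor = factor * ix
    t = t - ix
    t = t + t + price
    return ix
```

Transformed code:
def proc(ix):
    factor *= factor
    process(factor)
    factor = 27 + 68
    factor = factor * 68
    t = t - 68
    t = t + t + price
    return 68

4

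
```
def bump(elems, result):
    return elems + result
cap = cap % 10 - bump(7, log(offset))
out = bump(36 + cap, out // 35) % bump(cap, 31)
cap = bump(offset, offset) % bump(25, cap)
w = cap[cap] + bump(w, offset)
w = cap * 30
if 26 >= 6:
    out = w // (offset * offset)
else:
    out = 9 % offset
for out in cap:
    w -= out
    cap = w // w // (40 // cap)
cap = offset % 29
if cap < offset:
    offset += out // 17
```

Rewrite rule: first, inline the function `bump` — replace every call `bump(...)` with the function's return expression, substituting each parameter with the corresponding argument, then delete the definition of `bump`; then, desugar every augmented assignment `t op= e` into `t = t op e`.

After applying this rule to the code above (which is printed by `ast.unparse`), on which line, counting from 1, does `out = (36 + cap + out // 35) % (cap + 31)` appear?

2

Transformed code:
cap = cap % 10 - (7 + log(offset))
out = (36 + cap + out // 35) % (cap + 31)
cap = (offset + offset) % (25 + cap)
w = cap[cap] + (w + offset)
w = cap * 30
if 26 >= 6:
    out = w // (offset * offset)
else:
    out = 9 % offset
for out in cap:
    w = w - out
    cap = w // w // (40 // cap)
cap = offset % 29
if cap < offset:
    offset = offset + out // 17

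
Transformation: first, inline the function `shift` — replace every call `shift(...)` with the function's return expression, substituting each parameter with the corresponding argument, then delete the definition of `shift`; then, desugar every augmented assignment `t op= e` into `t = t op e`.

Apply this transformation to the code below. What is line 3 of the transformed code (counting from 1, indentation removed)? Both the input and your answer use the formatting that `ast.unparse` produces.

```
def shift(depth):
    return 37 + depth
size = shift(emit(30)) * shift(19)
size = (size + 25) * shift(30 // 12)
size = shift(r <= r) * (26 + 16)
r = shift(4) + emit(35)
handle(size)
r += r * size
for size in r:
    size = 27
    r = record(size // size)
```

size = (37 + (r <= r)) * (26 + 16)

Transformed code:
size = (37 + emit(30)) * (37 + 19)
size = (size + 25) * (37 + 30 // 12)
size = (37 + (r <= r)) * (26 + 16)
r = 37 + 4 + emit(35)
handle(size)
r = r + r * size
for size in r:
    size = 27
    r = record(size // size)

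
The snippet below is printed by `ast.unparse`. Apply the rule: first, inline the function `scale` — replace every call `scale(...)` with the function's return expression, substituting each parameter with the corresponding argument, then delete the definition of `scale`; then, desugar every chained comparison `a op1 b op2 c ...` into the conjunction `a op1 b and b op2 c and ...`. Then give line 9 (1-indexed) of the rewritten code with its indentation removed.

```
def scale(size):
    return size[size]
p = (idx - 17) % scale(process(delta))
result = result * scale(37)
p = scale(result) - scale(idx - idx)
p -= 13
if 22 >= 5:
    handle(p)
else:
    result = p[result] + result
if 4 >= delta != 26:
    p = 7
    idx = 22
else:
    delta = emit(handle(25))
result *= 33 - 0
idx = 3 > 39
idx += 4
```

if 4 >= delta and delta != 26:

Transformed code:
p = (idx - 17) % process(delta)[process(delta)]
result = result * 37[37]
p = result[result] - (idx - idx)[idx - idx]
p -= 13
if 22 >= 5:
    handle(p)
else:
    result = p[result] + result
if 4 >= delta and delta != 26:
    p = 7
    idx = 22
else:
    delta = emit(handle(25))
result *= 33 - 0
idx = 3 > 39
idx += 4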